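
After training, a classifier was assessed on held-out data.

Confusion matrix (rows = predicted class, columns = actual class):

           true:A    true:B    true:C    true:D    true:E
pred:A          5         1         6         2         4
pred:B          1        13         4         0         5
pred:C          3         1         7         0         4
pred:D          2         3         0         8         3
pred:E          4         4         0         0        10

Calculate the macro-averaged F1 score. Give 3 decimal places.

0.478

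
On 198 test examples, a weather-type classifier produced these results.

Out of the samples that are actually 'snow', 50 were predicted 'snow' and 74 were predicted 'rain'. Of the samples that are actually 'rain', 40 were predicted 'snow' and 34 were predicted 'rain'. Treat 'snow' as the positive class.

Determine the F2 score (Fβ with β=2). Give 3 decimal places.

Fβ = (1+β²)·TP / ((1+β²)·TP + β²·FN + FP), with β²=4
= 5·50 / (5·50 + 4·74 + 40) = 0.427

0.427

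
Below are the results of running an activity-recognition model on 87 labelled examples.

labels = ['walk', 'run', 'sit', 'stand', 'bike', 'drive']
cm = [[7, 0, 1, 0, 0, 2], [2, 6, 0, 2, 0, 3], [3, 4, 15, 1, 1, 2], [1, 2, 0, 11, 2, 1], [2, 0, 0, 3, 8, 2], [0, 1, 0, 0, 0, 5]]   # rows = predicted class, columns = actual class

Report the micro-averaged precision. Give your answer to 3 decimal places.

0.598

Micro-averaging pools counts across classes: ΣTP=52, ΣFP=35, ΣFN=35.
Micro-precision = TP/(TP+FP) on pooled counts = 0.598 (equals overall accuracy in single-label multiclass).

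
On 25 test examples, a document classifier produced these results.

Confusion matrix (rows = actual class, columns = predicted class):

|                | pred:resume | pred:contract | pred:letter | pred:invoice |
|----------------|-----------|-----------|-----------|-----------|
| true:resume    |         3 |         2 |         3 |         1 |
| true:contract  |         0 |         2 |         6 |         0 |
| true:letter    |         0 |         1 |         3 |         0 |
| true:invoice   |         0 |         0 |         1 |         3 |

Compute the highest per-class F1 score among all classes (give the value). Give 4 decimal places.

0.7500

Per-class F1 score (2·TP/(2·TP+FP+FN)):
  resume: TP=3, FP=0+0+0=0, FN=2+3+1=6 → 6/12 = 0.50000
  contract: TP=2, FP=2+1+0=3, FN=0+6+0=6 → 4/13 = 0.30769
  letter: TP=3, FP=3+6+1=10, FN=0+1+0=1 → 6/17 = 0.35294
  invoice: TP=3, FP=1+0+0=1, FN=0+0+1=1 → 6/8 = 0.75000
Highest is class 'invoice' with F1 score = 0.7500.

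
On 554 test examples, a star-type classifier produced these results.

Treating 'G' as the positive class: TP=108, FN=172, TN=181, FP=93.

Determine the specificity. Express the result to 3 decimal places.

0.661

Specificity = TN/(TN+FP) = 181/(181+93) = 0.661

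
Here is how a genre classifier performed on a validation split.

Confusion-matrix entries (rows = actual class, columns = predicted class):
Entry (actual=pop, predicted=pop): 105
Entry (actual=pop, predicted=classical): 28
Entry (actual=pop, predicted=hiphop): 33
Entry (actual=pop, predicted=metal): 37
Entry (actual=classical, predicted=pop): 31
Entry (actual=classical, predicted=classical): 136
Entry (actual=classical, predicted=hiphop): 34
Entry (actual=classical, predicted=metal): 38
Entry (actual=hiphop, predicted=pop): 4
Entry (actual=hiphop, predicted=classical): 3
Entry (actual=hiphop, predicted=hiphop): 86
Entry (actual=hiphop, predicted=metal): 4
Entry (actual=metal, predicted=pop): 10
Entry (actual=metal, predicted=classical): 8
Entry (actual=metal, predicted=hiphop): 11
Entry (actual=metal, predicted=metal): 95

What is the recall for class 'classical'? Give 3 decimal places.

0.569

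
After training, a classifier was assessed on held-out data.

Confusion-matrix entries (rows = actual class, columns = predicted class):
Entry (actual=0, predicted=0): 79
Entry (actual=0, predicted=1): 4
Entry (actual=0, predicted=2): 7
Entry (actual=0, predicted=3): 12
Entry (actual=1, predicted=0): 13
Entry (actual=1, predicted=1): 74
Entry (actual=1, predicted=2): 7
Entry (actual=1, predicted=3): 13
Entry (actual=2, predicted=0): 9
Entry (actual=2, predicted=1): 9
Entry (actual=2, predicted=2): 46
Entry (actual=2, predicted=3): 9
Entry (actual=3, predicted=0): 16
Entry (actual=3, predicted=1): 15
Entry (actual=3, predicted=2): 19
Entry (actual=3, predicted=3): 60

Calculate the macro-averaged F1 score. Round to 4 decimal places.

0.6558

Per-class F1 score (2·TP/(2·TP+FP+FN)):
  0: TP=79, FP=13+9+16=38, FN=4+7+12=23 → 158/219 = 0.72146
  1: TP=74, FP=4+9+15=28, FN=13+7+13=33 → 148/209 = 0.70813
  2: TP=46, FP=7+7+19=33, FN=9+9+9=27 → 92/152 = 0.60526
  3: TP=60, FP=12+13+9=34, FN=16+15+19=50 → 120/204 = 0.58824
Macro-F1 score = mean = (0.72146 + 0.70813 + 0.60526 + 0.58824) / 4 = 0.6558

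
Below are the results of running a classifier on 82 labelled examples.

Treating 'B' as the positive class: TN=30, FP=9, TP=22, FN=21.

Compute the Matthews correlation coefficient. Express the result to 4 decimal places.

0.2893

MCC = (TP·TN − FP·FN) / √((TP+FP)(TP+FN)(TN+FP)(TN+FN))
Numerator = 22·30 − 9·21 = 471
Denominator = √(31·43·39·51) = √2651337 = 1628.2927
MCC = 471 / 1628.2927 = 0.2893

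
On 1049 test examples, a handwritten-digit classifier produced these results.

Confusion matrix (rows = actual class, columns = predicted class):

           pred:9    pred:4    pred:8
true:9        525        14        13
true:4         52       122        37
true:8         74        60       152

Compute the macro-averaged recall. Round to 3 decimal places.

0.687

Per-class recall (TP/(TP+FN)):
  9: TP=525, FN=14+13=27 → 525/552 = 0.9511
  4: TP=122, FN=52+37=89 → 122/211 = 0.5782
  8: TP=152, FN=74+60=134 → 152/286 = 0.5315
Macro-recall = mean = (0.9511 + 0.5782 + 0.5315) / 3 = 0.687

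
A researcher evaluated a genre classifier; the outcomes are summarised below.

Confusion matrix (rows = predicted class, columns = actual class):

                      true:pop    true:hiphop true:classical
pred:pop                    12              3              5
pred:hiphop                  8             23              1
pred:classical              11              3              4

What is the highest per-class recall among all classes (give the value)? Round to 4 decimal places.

0.7931

Per-class recall (TP/(TP+FN)):
  pop: TP=12, FN=8+11=19 → 12/31 = 0.38710
  hiphop: TP=23, FN=3+3=6 → 23/29 = 0.79310
  classical: TP=4, FN=5+1=6 → 4/10 = 0.40000
Highest is class 'hiphop' with recall = 0.7931.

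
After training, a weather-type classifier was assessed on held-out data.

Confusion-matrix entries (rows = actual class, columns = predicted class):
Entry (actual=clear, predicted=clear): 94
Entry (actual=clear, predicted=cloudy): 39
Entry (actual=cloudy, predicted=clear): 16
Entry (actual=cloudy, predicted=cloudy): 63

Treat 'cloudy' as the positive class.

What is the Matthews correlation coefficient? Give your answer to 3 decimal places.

0.488

MCC = (TP·TN − FP·FN) / √((TP+FP)(TP+FN)(TN+FP)(TN+FN))
Numerator = 63·94 − 39·16 = 5298
Denominator = √(102·79·133·110) = √117888540 = 10857.6489
MCC = 5298 / 10857.6489 = 0.488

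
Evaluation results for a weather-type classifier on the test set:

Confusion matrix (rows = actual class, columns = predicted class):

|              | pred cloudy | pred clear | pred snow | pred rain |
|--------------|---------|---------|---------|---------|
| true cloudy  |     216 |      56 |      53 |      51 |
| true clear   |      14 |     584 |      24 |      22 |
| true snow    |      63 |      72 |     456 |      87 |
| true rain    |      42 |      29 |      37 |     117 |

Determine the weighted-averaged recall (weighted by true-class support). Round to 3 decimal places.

0.714

Per-class recall (TP/(TP+FN)):
  cloudy: TP=216, FN=56+53+51=160 → 216/376 = 0.5745
  clear: TP=584, FN=14+24+22=60 → 584/644 = 0.9068
  snow: TP=456, FN=63+72+87=222 → 456/678 = 0.6726
  rain: TP=117, FN=42+29+37=108 → 117/225 = 0.5200
Weighted-recall = Σ (supportᵢ/N)·recallᵢ with N=1923: (376/1923)·0.5745 + (644/1923)·0.9068 + (678/1923)·0.6726 + (225/1923)·0.5200 = 0.714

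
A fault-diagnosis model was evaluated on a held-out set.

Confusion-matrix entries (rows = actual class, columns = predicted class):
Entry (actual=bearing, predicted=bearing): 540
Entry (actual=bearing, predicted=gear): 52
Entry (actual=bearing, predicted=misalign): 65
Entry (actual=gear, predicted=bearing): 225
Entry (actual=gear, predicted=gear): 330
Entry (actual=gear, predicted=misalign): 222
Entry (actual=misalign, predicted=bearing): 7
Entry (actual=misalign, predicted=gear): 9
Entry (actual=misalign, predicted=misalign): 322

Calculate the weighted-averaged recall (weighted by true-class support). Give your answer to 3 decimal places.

Per-class recall (TP/(TP+FN)):
  bearing: TP=540, FN=52+65=117 → 540/657 = 0.8219
  gear: TP=330, FN=225+222=447 → 330/777 = 0.4247
  misalign: TP=322, FN=7+9=16 → 322/338 = 0.9527
Weighted-recall = Σ (supportᵢ/N)·recallᵢ with N=1772: (657/1772)·0.8219 + (777/1772)·0.4247 + (338/1772)·0.9527 = 0.673

0.673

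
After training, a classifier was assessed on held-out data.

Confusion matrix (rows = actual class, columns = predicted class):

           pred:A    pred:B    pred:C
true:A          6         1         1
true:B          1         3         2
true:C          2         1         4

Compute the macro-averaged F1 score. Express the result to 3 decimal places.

Per-class F1 score (2·TP/(2·TP+FP+FN)):
  A: TP=6, FP=1+2=3, FN=1+1=2 → 12/17 = 0.7059
  B: TP=3, FP=1+1=2, FN=1+2=3 → 6/11 = 0.5455
  C: TP=4, FP=1+2=3, FN=2+1=3 → 8/14 = 0.5714
Macro-F1 score = mean = (0.7059 + 0.5455 + 0.5714) / 3 = 0.608

0.608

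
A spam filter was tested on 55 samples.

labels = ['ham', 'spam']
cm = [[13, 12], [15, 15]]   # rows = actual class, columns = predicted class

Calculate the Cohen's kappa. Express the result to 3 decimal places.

Observed agreement pₒ = trace/N = 28/55 = 0.5091
Expected agreement pₑ = Σ (rowᵢ·colᵢ)/N² = (25·28 + 30·27)/55² = 0.4992
κ = (pₒ − pₑ)/(1 − pₑ) = (0.5091 − 0.4992)/(1 − 0.4992) = 0.020

0.020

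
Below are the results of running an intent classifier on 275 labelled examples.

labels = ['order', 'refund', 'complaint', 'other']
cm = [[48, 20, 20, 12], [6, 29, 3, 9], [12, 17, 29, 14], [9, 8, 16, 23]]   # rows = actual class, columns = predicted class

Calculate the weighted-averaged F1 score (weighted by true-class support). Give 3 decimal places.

Per-class F1 score (2·TP/(2·TP+FP+FN)):
  order: TP=48, FP=6+12+9=27, FN=20+20+12=52 → 96/175 = 0.5486
  refund: TP=29, FP=20+17+8=45, FN=6+3+9=18 → 58/121 = 0.4793
  complaint: TP=29, FP=20+3+16=39, FN=12+17+14=43 → 58/140 = 0.4143
  other: TP=23, FP=12+9+14=35, FN=9+8+16=33 → 46/114 = 0.4035
Weighted-F1 score = Σ (supportᵢ/N)·F1 scoreᵢ with N=275: (100/275)·0.5486 + (47/275)·0.4793 + (72/275)·0.4143 + (56/275)·0.4035 = 0.472

0.472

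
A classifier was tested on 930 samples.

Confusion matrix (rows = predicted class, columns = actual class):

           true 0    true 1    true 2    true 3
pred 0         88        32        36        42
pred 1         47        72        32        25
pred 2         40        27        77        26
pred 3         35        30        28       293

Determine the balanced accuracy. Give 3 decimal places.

0.518

Balanced accuracy = mean of per-class recall.
  0: recall = 88/210 = 0.4190
  1: recall = 72/161 = 0.4472
  2: recall = 77/173 = 0.4451
  3: recall = 293/386 = 0.7591
Mean = (0.4190 + 0.4472 + 0.4451 + 0.7591) / 4 = 0.518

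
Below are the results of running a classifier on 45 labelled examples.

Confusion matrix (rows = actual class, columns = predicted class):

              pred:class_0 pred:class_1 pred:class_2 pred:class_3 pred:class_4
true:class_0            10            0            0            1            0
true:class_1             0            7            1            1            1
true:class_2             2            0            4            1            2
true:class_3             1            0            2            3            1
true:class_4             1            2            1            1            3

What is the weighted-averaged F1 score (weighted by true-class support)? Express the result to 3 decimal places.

Per-class F1 score (2·TP/(2·TP+FP+FN)):
  class_0: TP=10, FP=0+2+1+1=4, FN=0+0+1+0=1 → 20/25 = 0.8000
  class_1: TP=7, FP=0+0+0+2=2, FN=0+1+1+1=3 → 14/19 = 0.7368
  class_2: TP=4, FP=0+1+2+1=4, FN=2+0+1+2=5 → 8/17 = 0.4706
  class_3: TP=3, FP=1+1+1+1=4, FN=1+0+2+1=4 → 6/14 = 0.4286
  class_4: TP=3, FP=0+1+2+1=4, FN=1+2+1+1=5 → 6/15 = 0.4000
Weighted-F1 score = Σ (supportᵢ/N)·F1 scoreᵢ with N=45: (11/45)·0.8000 + (10/45)·0.7368 + (9/45)·0.4706 + (7/45)·0.4286 + (8/45)·0.4000 = 0.591

0.591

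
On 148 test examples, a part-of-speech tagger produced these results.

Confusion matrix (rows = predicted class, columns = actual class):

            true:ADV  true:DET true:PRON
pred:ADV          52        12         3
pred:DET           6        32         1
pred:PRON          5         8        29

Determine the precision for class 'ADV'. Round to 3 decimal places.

Treat 'ADV' as positive and all other classes as negative.
precision = TP/(TP+FP).
ADV: TP=52, FP=12+3=15 → 52/67 = 0.7761

0.776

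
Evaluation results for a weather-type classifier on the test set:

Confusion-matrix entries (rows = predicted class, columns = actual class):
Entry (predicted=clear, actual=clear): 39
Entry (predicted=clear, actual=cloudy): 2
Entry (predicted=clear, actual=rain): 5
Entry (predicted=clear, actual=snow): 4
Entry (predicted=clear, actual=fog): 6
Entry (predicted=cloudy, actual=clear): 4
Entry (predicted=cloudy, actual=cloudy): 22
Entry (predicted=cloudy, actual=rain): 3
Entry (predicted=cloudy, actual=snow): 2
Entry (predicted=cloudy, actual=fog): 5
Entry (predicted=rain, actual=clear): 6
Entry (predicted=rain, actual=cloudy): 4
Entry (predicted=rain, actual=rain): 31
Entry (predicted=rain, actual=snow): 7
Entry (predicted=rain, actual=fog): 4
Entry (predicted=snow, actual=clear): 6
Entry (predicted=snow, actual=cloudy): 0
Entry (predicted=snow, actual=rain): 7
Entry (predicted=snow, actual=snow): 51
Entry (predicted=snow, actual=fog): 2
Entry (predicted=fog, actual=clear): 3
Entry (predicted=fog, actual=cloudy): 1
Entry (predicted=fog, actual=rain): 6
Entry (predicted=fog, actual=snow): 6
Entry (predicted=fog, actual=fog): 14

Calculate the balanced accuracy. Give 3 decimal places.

0.641

Balanced accuracy = mean of per-class recall.
  clear: recall = 39/58 = 0.6724
  cloudy: recall = 22/29 = 0.7586
  rain: recall = 31/52 = 0.5962
  snow: recall = 51/70 = 0.7286
  fog: recall = 14/31 = 0.4516
Mean = (0.6724 + 0.7586 + 0.5962 + 0.7286 + 0.4516) / 5 = 0.641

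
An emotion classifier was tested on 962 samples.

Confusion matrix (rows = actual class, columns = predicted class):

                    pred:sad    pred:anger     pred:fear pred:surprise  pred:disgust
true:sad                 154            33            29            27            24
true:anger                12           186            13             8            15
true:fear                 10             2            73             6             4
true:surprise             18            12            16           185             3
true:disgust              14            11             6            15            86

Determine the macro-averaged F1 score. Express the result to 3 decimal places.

0.697

Per-class F1 score (2·TP/(2·TP+FP+FN)):
  sad: TP=154, FP=12+10+18+14=54, FN=33+29+27+24=113 → 308/475 = 0.6484
  anger: TP=186, FP=33+2+12+11=58, FN=12+13+8+15=48 → 372/478 = 0.7782
  fear: TP=73, FP=29+13+16+6=64, FN=10+2+6+4=22 → 146/232 = 0.6293
  surprise: TP=185, FP=27+8+6+15=56, FN=18+12+16+3=49 → 370/475 = 0.7789
  disgust: TP=86, FP=24+15+4+3=46, FN=14+11+6+15=46 → 172/264 = 0.6515
Macro-F1 score = mean = (0.6484 + 0.7782 + 0.6293 + 0.7789 + 0.6515) / 5 = 0.697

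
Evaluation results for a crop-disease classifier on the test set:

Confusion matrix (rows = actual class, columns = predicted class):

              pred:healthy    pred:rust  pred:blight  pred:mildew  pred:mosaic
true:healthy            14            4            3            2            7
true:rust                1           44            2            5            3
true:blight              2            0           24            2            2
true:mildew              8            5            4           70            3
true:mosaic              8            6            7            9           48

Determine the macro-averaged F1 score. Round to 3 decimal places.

0.674

Per-class F1 score (2·TP/(2·TP+FP+FN)):
  healthy: TP=14, FP=1+2+8+8=19, FN=4+3+2+7=16 → 28/63 = 0.4444
  rust: TP=44, FP=4+0+5+6=15, FN=1+2+5+3=11 → 88/114 = 0.7719
  blight: TP=24, FP=3+2+4+7=16, FN=2+0+2+2=6 → 48/70 = 0.6857
  mildew: TP=70, FP=2+5+2+9=18, FN=8+5+4+3=20 → 140/178 = 0.7865
  mosaic: TP=48, FP=7+3+2+3=15, FN=8+6+7+9=30 → 96/141 = 0.6809
Macro-F1 score = mean = (0.4444 + 0.7719 + 0.6857 + 0.7865 + 0.6809) / 5 = 0.674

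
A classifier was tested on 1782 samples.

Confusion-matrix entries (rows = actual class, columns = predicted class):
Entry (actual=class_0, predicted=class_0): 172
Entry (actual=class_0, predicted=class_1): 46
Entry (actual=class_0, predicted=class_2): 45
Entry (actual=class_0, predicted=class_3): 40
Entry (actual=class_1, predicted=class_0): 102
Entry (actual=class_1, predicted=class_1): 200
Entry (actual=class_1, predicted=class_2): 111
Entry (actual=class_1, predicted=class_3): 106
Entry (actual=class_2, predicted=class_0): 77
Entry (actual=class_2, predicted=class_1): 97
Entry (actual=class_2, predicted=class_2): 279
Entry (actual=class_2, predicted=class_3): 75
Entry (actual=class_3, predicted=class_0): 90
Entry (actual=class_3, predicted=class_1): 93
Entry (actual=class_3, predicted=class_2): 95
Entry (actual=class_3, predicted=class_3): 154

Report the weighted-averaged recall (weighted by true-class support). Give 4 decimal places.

Per-class recall (TP/(TP+FN)):
  class_0: TP=172, FN=46+45+40=131 → 172/303 = 0.56766
  class_1: TP=200, FN=102+111+106=319 → 200/519 = 0.38536
  class_2: TP=279, FN=77+97+75=249 → 279/528 = 0.52841
  class_3: TP=154, FN=90+93+95=278 → 154/432 = 0.35648
Weighted-recall = Σ (supportᵢ/N)·recallᵢ with N=1782: (303/1782)·0.56766 + (519/1782)·0.38536 + (528/1782)·0.52841 + (432/1782)·0.35648 = 0.4517

0.4517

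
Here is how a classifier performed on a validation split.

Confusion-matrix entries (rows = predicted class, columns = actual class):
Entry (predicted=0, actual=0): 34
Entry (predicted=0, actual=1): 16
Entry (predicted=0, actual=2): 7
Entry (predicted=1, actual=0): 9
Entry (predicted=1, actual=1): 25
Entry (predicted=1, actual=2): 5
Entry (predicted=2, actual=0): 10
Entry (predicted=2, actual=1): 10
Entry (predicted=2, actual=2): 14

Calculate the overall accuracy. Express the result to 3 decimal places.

Accuracy = trace / total = (34+25+14=73) / 130 = 73/130 = 0.562

0.562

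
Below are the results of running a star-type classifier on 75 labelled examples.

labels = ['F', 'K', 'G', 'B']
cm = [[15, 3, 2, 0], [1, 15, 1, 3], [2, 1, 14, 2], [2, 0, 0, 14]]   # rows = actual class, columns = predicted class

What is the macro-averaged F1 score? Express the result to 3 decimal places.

0.774

Per-class F1 score (2·TP/(2·TP+FP+FN)):
  F: TP=15, FP=1+2+2=5, FN=3+2+0=5 → 30/40 = 0.7500
  K: TP=15, FP=3+1+0=4, FN=1+1+3=5 → 30/39 = 0.7692
  G: TP=14, FP=2+1+0=3, FN=2+1+2=5 → 28/36 = 0.7778
  B: TP=14, FP=0+3+2=5, FN=2+0+0=2 → 28/35 = 0.8000
Macro-F1 score = mean = (0.7500 + 0.7692 + 0.7778 + 0.8000) / 4 = 0.774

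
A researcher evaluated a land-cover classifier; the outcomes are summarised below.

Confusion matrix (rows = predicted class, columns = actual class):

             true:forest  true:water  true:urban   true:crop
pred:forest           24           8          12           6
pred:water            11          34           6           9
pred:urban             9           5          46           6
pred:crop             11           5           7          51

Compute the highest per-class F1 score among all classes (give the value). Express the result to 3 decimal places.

Per-class F1 score (2·TP/(2·TP+FP+FN)):
  forest: TP=24, FP=8+12+6=26, FN=11+9+11=31 → 48/105 = 0.4571
  water: TP=34, FP=11+6+9=26, FN=8+5+5=18 → 68/112 = 0.6071
  urban: TP=46, FP=9+5+6=20, FN=12+6+7=25 → 92/137 = 0.6715
  crop: TP=51, FP=11+5+7=23, FN=6+9+6=21 → 102/146 = 0.6986
Highest is class 'crop' with F1 score = 0.699.

0.699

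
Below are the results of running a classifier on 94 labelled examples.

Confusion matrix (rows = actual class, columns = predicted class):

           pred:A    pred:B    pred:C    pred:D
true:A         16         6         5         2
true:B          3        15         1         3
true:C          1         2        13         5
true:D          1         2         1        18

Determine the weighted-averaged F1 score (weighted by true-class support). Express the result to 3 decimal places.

0.657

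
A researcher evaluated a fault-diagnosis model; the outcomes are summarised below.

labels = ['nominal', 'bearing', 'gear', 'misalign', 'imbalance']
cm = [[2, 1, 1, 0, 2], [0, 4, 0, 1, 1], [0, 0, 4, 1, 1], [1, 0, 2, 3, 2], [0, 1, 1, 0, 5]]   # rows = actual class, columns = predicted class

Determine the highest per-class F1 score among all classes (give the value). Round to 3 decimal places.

Per-class F1 score (2·TP/(2·TP+FP+FN)):
  nominal: TP=2, FP=0+0+1+0=1, FN=1+1+0+2=4 → 4/9 = 0.4444
  bearing: TP=4, FP=1+0+0+1=2, FN=0+0+1+1=2 → 8/12 = 0.6667
  gear: TP=4, FP=1+0+2+1=4, FN=0+0+1+1=2 → 8/14 = 0.5714
  misalign: TP=3, FP=0+1+1+0=2, FN=1+0+2+2=5 → 6/13 = 0.4615
  imbalance: TP=5, FP=2+1+1+2=6, FN=0+1+1+0=2 → 10/18 = 0.5556
Highest is class 'bearing' with F1 score = 0.667.

0.667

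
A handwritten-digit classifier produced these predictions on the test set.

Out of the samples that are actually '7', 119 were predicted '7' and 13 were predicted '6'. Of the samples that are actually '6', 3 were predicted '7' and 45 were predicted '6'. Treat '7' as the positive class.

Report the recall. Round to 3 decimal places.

0.902

Recall = TP/(TP+FN) = 119/(119+13) = 119/132 = 0.902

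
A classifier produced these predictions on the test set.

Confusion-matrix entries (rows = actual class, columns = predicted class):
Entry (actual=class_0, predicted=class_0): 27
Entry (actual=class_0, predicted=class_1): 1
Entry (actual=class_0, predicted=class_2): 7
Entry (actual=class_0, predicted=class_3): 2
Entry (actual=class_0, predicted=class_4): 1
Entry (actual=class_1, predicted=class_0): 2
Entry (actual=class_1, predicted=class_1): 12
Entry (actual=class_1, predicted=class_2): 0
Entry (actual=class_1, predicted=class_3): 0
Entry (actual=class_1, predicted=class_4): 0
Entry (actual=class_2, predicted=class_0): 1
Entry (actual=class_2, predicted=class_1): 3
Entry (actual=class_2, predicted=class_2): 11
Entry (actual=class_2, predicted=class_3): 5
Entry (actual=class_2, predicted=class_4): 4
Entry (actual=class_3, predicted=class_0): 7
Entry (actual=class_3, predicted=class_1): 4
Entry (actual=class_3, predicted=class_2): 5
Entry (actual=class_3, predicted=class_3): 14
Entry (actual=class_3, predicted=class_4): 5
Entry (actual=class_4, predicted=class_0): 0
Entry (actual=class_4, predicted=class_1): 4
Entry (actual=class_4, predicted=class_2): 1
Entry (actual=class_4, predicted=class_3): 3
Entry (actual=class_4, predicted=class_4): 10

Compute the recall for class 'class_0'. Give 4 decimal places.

recall = TP/(TP+FN).
class_0: TP=27, FN=1+7+2+1=11 → 27/38 = 0.71053

0.7105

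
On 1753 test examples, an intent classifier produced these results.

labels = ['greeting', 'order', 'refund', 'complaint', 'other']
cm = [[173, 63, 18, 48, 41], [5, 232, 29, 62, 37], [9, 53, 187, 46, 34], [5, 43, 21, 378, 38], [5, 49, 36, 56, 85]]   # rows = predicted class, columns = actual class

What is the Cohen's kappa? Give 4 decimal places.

Observed agreement pₒ = trace/N = 1055/1753 = 0.60183
Expected agreement pₑ = Σ (rowᵢ·colᵢ)/N² = (197·343 + 440·365 + 291·329 + 590·485 + 235·231)/1753² = 0.21619
κ = (pₒ − pₑ)/(1 − pₑ) = (0.60183 − 0.21619)/(1 − 0.21619) = 0.4920

0.4920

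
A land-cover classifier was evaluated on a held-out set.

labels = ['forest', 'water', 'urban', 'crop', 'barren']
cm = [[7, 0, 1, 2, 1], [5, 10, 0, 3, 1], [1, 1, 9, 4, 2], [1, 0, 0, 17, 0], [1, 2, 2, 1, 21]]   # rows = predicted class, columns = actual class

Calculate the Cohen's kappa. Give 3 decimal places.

Observed agreement pₒ = trace/N = 64/92 = 0.6957
Expected agreement pₑ = Σ (rowᵢ·colᵢ)/N² = (15·11 + 13·19 + 12·17 + 27·18 + 25·27)/92² = 0.2099
κ = (pₒ − pₑ)/(1 − pₑ) = (0.6957 − 0.2099)/(1 − 0.2099) = 0.615

0.615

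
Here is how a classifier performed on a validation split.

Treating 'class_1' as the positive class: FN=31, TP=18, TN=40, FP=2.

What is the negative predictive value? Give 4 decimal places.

0.5634

NPV = TN/(TN+FN) = 40/(40+31) = 0.5634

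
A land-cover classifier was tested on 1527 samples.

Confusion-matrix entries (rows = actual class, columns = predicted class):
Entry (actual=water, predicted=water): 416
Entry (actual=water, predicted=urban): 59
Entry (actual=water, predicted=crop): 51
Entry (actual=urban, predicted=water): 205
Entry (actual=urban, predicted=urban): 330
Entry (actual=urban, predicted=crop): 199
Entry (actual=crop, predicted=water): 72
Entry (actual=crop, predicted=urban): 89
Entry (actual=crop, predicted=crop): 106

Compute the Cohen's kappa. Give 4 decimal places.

0.3225

Observed agreement pₒ = trace/N = 852/1527 = 0.55796
Expected agreement pₑ = Σ (rowᵢ·colᵢ)/N² = (526·693 + 734·478 + 267·356)/1527² = 0.34756
κ = (pₒ − pₑ)/(1 − pₑ) = (0.55796 − 0.34756)/(1 − 0.34756) = 0.3225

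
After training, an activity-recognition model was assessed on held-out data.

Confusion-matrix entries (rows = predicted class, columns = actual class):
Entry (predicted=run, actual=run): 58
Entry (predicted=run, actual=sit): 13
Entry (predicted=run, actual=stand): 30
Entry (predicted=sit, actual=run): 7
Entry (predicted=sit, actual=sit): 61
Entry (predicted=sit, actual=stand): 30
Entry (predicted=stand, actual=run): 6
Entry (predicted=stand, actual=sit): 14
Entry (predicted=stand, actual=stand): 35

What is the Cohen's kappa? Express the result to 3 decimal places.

0.416

Observed agreement pₒ = trace/N = 154/254 = 0.6063
Expected agreement pₑ = Σ (rowᵢ·colᵢ)/N² = (71·101 + 88·98 + 95·55)/254² = 0.3258
κ = (pₒ − pₑ)/(1 − pₑ) = (0.6063 − 0.3258)/(1 − 0.3258) = 0.416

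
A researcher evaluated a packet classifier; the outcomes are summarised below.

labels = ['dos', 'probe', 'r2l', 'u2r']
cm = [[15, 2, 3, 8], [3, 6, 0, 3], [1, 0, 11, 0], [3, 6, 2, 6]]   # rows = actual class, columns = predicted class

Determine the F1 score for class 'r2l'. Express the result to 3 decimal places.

F1 score = 2·TP/(2·TP+FP+FN).
r2l: TP=11, FP=3+0+2=5, FN=1+0+0=1 → 22/28 = 0.7857

0.786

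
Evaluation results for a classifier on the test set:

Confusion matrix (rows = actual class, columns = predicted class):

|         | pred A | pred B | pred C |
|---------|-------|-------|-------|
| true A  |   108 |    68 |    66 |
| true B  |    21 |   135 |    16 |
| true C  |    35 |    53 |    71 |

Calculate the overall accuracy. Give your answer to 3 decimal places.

Accuracy = trace / total = (108+135+71=314) / 573 = 314/573 = 0.548

0.548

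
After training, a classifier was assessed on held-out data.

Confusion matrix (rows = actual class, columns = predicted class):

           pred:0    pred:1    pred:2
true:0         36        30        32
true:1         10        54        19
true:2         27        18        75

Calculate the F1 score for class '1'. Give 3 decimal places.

0.584

Take TP from the diagonal, FP from the rest of the '1' prediction marginal, FN from the rest of the '1' actual marginal.
F1 score = 2·TP/(2·TP+FP+FN).
1: TP=54, FP=30+18=48, FN=10+19=29 → 108/185 = 0.5838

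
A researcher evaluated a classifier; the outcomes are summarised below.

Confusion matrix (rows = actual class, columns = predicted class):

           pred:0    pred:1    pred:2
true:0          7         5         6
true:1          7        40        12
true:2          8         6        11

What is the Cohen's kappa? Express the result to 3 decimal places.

Observed agreement pₒ = trace/N = 58/102 = 0.5686
Expected agreement pₑ = Σ (rowᵢ·colᵢ)/N² = (18·22 + 59·51 + 25·29)/102² = 0.3970
κ = (pₒ − pₑ)/(1 − pₑ) = (0.5686 − 0.3970)/(1 − 0.3970) = 0.285

0.285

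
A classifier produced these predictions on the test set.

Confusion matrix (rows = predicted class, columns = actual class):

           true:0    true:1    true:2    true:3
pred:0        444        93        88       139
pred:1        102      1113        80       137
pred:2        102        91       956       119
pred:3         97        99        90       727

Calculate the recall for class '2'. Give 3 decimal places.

recall = TP/(TP+FN).
2: TP=956, FN=88+80+90=258 → 956/1214 = 0.7875

0.787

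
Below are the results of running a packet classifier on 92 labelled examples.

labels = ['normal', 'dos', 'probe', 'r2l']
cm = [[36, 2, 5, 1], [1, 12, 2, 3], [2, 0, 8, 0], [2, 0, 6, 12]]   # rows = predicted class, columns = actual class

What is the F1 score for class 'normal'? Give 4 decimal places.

0.8471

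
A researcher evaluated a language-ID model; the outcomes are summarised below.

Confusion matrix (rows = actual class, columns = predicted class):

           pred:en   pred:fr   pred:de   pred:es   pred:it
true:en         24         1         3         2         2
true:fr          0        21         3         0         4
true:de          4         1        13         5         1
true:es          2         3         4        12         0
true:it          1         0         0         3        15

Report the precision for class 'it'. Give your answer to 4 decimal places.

0.6818

Take TP from the diagonal, FP from the rest of the 'it' prediction marginal, FN from the rest of the 'it' actual marginal.
precision = TP/(TP+FP).
it: TP=15, FP=2+4+1+0=7 → 15/22 = 0.68182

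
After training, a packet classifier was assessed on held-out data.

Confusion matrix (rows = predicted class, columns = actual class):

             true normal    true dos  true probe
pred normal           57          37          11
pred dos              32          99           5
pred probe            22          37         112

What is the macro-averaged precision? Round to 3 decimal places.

0.642

Per-class precision (TP/(TP+FP)):
  normal: TP=57, FP=37+11=48 → 57/105 = 0.5429
  dos: TP=99, FP=32+5=37 → 99/136 = 0.7279
  probe: TP=112, FP=22+37=59 → 112/171 = 0.6550
Macro-precision = mean = (0.5429 + 0.7279 + 0.6550) / 3 = 0.642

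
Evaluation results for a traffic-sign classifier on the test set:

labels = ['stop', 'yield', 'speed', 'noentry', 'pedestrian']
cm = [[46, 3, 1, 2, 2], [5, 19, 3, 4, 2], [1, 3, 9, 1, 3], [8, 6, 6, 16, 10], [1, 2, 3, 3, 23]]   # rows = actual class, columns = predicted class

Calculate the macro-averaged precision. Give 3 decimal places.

0.586

Per-class precision (TP/(TP+FP)):
  stop: TP=46, FP=5+1+8+1=15 → 46/61 = 0.7541
  yield: TP=19, FP=3+3+6+2=14 → 19/33 = 0.5758
  speed: TP=9, FP=1+3+6+3=13 → 9/22 = 0.4091
  noentry: TP=16, FP=2+4+1+3=10 → 16/26 = 0.6154
  pedestrian: TP=23, FP=2+2+3+10=17 → 23/40 = 0.5750
Macro-precision = mean = (0.7541 + 0.5758 + 0.4091 + 0.6154 + 0.5750) / 5 = 0.586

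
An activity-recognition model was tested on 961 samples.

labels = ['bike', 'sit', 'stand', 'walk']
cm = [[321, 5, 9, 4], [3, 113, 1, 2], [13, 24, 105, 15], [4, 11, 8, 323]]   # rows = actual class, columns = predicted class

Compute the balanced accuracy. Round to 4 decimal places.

0.8747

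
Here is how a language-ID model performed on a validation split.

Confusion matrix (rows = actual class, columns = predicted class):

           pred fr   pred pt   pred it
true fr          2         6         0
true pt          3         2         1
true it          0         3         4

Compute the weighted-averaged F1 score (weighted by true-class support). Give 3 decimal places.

0.407

Per-class F1 score (2·TP/(2·TP+FP+FN)):
  fr: TP=2, FP=3+0=3, FN=6+0=6 → 4/13 = 0.3077
  pt: TP=2, FP=6+3=9, FN=3+1=4 → 4/17 = 0.2353
  it: TP=4, FP=0+1=1, FN=0+3=3 → 8/12 = 0.6667
Weighted-F1 score = Σ (supportᵢ/N)·F1 scoreᵢ with N=21: (8/21)·0.3077 + (6/21)·0.2353 + (7/21)·0.6667 = 0.407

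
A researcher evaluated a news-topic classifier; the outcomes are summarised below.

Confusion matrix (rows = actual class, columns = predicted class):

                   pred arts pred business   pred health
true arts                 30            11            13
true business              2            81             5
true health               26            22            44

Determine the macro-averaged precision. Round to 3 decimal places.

Per-class precision (TP/(TP+FP)):
  arts: TP=30, FP=2+26=28 → 30/58 = 0.5172
  business: TP=81, FP=11+22=33 → 81/114 = 0.7105
  health: TP=44, FP=13+5=18 → 44/62 = 0.7097
Macro-precision = mean = (0.5172 + 0.7105 + 0.7097) / 3 = 0.646

0.646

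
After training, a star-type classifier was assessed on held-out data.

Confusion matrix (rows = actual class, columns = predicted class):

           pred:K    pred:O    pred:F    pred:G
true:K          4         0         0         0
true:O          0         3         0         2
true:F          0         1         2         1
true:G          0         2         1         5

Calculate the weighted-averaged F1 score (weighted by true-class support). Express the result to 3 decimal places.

0.667

Per-class F1 score (2·TP/(2·TP+FP+FN)):
  K: TP=4, FP=0+0+0=0, FN=0+0+0=0 → 8/8 = 1.0000
  O: TP=3, FP=0+1+2=3, FN=0+0+2=2 → 6/11 = 0.5455
  F: TP=2, FP=0+0+1=1, FN=0+1+1=2 → 4/7 = 0.5714
  G: TP=5, FP=0+2+1=3, FN=0+2+1=3 → 10/16 = 0.6250
Weighted-F1 score = Σ (supportᵢ/N)·F1 scoreᵢ with N=21: (4/21)·1.0000 + (5/21)·0.5455 + (4/21)·0.5714 + (8/21)·0.6250 = 0.667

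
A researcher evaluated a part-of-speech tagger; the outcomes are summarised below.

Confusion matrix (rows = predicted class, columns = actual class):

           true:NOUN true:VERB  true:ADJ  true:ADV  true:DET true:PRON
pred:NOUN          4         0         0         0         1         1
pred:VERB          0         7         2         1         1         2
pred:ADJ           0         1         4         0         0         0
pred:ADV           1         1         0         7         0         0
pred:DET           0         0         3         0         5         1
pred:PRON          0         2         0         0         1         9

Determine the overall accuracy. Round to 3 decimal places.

0.667

Accuracy = trace / total = (4+7+4+7+5+9=36) / 54 = 36/54 = 0.667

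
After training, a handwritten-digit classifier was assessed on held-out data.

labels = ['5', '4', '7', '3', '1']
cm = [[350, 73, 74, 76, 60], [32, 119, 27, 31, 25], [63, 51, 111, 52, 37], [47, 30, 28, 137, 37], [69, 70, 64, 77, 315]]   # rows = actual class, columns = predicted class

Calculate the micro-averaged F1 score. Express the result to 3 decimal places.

0.502

Micro-averaging pools counts across classes: ΣTP=1032, ΣFP=1023, ΣFN=1023.
Micro-F1 score = 2·TP/(2·TP+FP+FN) on pooled counts = 0.502 (equals overall accuracy in single-label multiclass).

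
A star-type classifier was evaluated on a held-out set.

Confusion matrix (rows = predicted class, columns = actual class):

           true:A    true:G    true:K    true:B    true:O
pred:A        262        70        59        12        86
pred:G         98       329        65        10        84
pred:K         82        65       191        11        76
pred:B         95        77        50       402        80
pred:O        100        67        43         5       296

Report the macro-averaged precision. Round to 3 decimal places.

0.539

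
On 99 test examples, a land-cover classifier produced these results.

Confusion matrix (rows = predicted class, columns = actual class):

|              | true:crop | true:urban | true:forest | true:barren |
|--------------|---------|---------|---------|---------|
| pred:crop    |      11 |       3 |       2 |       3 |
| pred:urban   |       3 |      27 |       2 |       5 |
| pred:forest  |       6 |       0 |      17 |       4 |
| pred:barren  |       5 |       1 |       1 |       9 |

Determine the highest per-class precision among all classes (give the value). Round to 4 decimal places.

Per-class precision (TP/(TP+FP)):
  crop: TP=11, FP=3+2+3=8 → 11/19 = 0.57895
  urban: TP=27, FP=3+2+5=10 → 27/37 = 0.72973
  forest: TP=17, FP=6+0+4=10 → 17/27 = 0.62963
  barren: TP=9, FP=5+1+1=7 → 9/16 = 0.56250
Highest is class 'urban' with precision = 0.7297.

0.7297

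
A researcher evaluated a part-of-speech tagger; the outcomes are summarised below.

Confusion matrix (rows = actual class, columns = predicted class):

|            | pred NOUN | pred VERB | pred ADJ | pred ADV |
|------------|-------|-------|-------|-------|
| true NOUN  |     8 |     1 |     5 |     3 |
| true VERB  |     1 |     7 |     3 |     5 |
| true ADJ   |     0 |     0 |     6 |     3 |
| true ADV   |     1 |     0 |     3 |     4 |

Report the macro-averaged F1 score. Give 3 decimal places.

0.496

Per-class F1 score (2·TP/(2·TP+FP+FN)):
  NOUN: TP=8, FP=1+0+1=2, FN=1+5+3=9 → 16/27 = 0.5926
  VERB: TP=7, FP=1+0+0=1, FN=1+3+5=9 → 14/24 = 0.5833
  ADJ: TP=6, FP=5+3+3=11, FN=0+0+3=3 → 12/26 = 0.4615
  ADV: TP=4, FP=3+5+3=11, FN=1+0+3=4 → 8/23 = 0.3478
Macro-F1 score = mean = (0.5926 + 0.5833 + 0.4615 + 0.3478) / 4 = 0.496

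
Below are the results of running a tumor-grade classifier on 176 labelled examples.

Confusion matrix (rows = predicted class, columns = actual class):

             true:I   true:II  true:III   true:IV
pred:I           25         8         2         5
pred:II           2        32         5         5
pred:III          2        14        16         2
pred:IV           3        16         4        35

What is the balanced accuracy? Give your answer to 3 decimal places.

0.644

Balanced accuracy = mean of per-class recall.
  I: recall = 25/32 = 0.7813
  II: recall = 32/70 = 0.4571
  III: recall = 16/27 = 0.5926
  IV: recall = 35/47 = 0.7447
Mean = (0.7813 + 0.4571 + 0.5926 + 0.7447) / 4 = 0.644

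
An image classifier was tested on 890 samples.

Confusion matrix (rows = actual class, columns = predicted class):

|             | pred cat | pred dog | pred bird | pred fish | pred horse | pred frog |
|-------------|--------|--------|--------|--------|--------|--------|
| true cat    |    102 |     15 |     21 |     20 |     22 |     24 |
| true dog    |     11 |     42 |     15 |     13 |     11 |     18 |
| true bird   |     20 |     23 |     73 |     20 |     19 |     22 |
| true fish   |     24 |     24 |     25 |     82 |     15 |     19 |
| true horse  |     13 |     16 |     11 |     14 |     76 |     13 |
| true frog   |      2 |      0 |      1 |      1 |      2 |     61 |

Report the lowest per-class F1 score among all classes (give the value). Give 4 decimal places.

0.3652

Per-class F1 score (2·TP/(2·TP+FP+FN)):
  cat: TP=102, FP=11+20+24+13+2=70, FN=15+21+20+22+24=102 → 204/376 = 0.54255
  dog: TP=42, FP=15+23+24+16+0=78, FN=11+15+13+11+18=68 → 84/230 = 0.36522
  bird: TP=73, FP=21+15+25+11+1=73, FN=20+23+20+19+22=104 → 146/323 = 0.45201
  fish: TP=82, FP=20+13+20+14+1=68, FN=24+24+25+15+19=107 → 164/339 = 0.48378
  horse: TP=76, FP=22+11+19+15+2=69, FN=13+16+11+14+13=67 → 152/288 = 0.52778
  frog: TP=61, FP=24+18+22+19+13=96, FN=2+0+1+1+2=6 → 122/224 = 0.54464
Lowest is class 'dog' with F1 score = 0.3652.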